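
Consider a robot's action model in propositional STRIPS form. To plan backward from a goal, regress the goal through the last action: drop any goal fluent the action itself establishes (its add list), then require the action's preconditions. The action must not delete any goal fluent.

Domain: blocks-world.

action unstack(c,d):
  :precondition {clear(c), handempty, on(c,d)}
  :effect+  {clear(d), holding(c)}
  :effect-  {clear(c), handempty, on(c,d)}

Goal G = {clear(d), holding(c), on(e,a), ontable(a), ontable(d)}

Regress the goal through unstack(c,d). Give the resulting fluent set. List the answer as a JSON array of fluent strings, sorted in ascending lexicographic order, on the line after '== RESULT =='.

Compute (G \ add) ∪ pre:
  G ∩ del = {}  (empty — regression defined)
  G \ add = {clear(d), holding(c), on(e,a), ontable(a), ontable(d)} \ {clear(d), holding(c)} = {on(e,a), ontable(a), ontable(d)}
  ∪ pre   = {on(e,a), ontable(a), ontable(d)} ∪ {clear(c), handempty, on(c,d)}
          = {clear(c), handempty, on(c,d), on(e,a), ontable(a), ontable(d)}

== RESULT ==
["clear(c)", "handempty", "on(c,d)", "on(e,a)", "ontable(a)", "ontable(d)"]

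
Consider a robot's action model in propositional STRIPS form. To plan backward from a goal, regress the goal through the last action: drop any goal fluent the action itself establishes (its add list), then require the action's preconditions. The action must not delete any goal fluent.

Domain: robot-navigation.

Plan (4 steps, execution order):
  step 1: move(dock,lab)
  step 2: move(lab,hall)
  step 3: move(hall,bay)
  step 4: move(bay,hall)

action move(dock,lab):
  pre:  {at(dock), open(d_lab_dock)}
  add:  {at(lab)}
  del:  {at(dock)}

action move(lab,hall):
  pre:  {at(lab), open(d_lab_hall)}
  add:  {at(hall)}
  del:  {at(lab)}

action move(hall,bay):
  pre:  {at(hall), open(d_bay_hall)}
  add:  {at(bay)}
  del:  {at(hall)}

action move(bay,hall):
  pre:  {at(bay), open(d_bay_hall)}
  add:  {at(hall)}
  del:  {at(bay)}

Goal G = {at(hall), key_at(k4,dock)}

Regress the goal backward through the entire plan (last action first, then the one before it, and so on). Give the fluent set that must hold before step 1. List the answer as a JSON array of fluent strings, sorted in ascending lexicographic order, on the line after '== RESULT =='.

Work backward from the goal:
  through step 4 (move(bay,hall)): drop {at(hall)}, keep {key_at(k4,dock)}, require {at(bay), open(d_bay_hall)}
    → {at(bay), key_at(k4,dock), open(d_bay_hall)}
  through step 3 (move(hall,bay)): drop {at(bay)}, keep {key_at(k4,dock), open(d_bay_hall)}, require {at(hall), open(d_bay_hall)}
    → {at(hall), key_at(k4,dock), open(d_bay_hall)}
  through step 2 (move(lab,hall)): drop {at(hall)}, keep {key_at(k4,dock), open(d_bay_hall)}, require {at(lab), open(d_lab_hall)}
    → {at(lab), key_at(k4,dock), open(d_bay_hall), open(d_lab_hall)}
  through step 1 (move(dock,lab)): drop {at(lab)}, keep {key_at(k4,dock), open(d_bay_hall), open(d_lab_hall)}, require {at(dock), open(d_lab_dock)}
    → {at(dock), key_at(k4,dock), open(d_bay_hall), open(d_lab_dock), open(d_lab_hall)}

== RESULT ==
["at(dock)", "key_at(k4,dock)", "open(d_bay_hall)", "open(d_lab_dock)", "open(d_lab_hall)"]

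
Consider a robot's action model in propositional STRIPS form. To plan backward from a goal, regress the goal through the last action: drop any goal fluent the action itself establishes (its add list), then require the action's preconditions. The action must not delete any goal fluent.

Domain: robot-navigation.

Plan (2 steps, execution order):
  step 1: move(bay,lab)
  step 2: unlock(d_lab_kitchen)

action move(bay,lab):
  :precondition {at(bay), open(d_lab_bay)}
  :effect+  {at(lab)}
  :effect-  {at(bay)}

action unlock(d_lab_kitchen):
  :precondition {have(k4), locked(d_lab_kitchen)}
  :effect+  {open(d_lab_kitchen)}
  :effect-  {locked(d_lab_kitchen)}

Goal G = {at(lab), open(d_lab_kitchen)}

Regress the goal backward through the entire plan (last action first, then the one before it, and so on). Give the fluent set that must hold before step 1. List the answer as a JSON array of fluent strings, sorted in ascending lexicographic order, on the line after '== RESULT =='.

Work backward from the goal:
  through step 2 (unlock(d_lab_kitchen)): drop {open(d_lab_kitchen)}, keep {at(lab)}, require {have(k4), locked(d_lab_kitchen)}
    → {at(lab), have(k4), locked(d_lab_kitchen)}
  through step 1 (move(bay,lab)): drop {at(lab)}, keep {have(k4), locked(d_lab_kitchen)}, require {at(bay), open(d_lab_bay)}
    → {at(bay), have(k4), locked(d_lab_kitchen), open(d_lab_bay)}

== RESULT ==
["at(bay)", "have(k4)", "locked(d_lab_kitchen)", "open(d_lab_bay)"]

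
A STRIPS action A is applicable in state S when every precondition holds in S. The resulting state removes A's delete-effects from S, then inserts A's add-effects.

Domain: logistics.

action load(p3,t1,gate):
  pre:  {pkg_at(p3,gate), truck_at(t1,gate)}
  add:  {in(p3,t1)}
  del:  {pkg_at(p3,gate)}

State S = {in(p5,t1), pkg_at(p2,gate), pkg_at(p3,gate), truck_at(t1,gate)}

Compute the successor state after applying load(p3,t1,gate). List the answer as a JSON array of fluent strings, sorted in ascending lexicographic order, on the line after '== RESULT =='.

Compute (S \ del) ∪ add:
  pre ⊆ S: {pkg_at(p3,gate), truck_at(t1,gate)} ⊆ S  — applicable
  S \ del = {in(p5,t1), pkg_at(p2,gate), truck_at(t1,gate)}
  ∪ add   = {in(p3,t1), in(p5,t1), pkg_at(p2,gate), truck_at(t1,gate)}

== RESULT ==
["in(p3,t1)", "in(p5,t1)", "pkg_at(p2,gate)", "truck_at(t1,gate)"]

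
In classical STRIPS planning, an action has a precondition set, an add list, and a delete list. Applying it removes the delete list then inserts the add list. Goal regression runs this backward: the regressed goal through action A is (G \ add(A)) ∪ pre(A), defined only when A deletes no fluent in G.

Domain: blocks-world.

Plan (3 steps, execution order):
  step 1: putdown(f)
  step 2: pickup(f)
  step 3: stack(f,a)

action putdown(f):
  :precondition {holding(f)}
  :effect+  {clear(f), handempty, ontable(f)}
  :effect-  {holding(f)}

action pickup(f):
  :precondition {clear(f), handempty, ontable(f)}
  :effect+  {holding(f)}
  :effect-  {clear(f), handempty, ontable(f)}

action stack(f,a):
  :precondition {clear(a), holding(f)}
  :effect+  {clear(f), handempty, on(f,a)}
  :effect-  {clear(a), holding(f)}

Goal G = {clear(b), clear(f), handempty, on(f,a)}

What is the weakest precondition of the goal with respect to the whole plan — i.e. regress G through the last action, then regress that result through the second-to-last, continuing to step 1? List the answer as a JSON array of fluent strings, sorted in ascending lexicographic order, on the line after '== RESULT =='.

Regress step by step:
  through step 3 (stack(f,a)): drop {clear(f), handempty, on(f,a)}, keep {clear(b)}, require {clear(a), holding(f)}
    → {clear(a), clear(b), holding(f)}
  through step 2 (pickup(f)): drop {holding(f)}, keep {clear(a), clear(b)}, require {clear(f), handempty, ontable(f)}
    → {clear(a), clear(b), clear(f), handempty, ontable(f)}
  through step 1 (putdown(f)): drop {clear(f), handempty, ontable(f)}, keep {clear(a), clear(b)}, require {holding(f)}
    → {clear(a), clear(b), holding(f)}

== RESULT ==
["clear(a)", "clear(b)", "holding(f)"]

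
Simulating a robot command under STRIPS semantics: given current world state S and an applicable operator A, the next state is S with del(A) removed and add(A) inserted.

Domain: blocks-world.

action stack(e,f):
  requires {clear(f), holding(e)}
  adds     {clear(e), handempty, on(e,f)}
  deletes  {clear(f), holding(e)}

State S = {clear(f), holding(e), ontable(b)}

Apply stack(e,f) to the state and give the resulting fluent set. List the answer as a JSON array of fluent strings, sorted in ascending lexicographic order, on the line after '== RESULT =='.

Progress:
  pre ⊆ S: {clear(f), holding(e)} ⊆ S  — applicable
  S \ del = {ontable(b)}
  ∪ add   = {clear(e), handempty, on(e,f), ontable(b)}

== RESULT ==
["clear(e)", "handempty", "on(e,f)", "ontable(b)"]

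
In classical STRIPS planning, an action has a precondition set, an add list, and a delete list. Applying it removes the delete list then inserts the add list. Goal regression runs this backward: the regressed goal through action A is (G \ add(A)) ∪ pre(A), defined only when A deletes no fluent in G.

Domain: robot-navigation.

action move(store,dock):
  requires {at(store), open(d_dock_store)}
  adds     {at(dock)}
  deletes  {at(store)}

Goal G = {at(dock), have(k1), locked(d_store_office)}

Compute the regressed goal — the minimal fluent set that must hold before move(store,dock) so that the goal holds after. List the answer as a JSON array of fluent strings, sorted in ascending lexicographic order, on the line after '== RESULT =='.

Regress:
  G ∩ del = {}  (empty — regression defined)
  G \ add = {at(dock), have(k1), locked(d_store_office)} \ {at(dock)} = {have(k1), locked(d_store_office)}
  ∪ pre   = {have(k1), locked(d_store_office)} ∪ {at(store), open(d_dock_store)}
          = {at(store), have(k1), locked(d_store_office), open(d_dock_store)}

== RESULT ==
["at(store)", "have(k1)", "locked(d_store_office)", "open(d_dock_store)"]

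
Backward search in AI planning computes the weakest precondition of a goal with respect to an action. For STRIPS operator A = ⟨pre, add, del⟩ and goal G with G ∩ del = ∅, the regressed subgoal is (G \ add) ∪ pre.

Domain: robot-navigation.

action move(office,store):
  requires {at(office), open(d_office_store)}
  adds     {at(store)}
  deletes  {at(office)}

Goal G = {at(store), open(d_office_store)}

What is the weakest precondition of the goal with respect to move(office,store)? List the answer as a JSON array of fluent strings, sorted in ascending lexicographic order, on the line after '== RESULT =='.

Compute (G \ add) ∪ pre:
  G ∩ del = {}  (empty — regression defined)
  G \ add = {at(store), open(d_office_store)} \ {at(store)} = {open(d_office_store)}
  ∪ pre   = {open(d_office_store)} ∪ {at(office), open(d_office_store)}
          = {at(office), open(d_office_store)}

== RESULT ==
["at(office)", "open(d_office_store)"]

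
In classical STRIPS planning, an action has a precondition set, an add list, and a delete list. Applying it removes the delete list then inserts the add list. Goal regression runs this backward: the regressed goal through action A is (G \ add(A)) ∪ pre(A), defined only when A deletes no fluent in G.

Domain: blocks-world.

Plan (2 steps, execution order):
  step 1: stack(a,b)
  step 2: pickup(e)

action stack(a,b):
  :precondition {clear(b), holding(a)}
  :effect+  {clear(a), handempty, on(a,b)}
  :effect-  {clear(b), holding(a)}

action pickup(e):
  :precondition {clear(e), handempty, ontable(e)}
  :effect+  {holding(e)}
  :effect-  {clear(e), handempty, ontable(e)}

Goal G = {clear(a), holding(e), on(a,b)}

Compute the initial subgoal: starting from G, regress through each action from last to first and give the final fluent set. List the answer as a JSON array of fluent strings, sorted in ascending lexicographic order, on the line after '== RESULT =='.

Work backward from the goal:
  through step 2 (pickup(e)): drop {holding(e)}, keep {clear(a), on(a,b)}, require {clear(e), handempty, ontable(e)}
    → {clear(a), clear(e), handempty, on(a,b), ontable(e)}
  through step 1 (stack(a,b)): drop {clear(a), handempty, on(a,b)}, keep {clear(e), ontable(e)}, require {clear(b), holding(a)}
    → {clear(b), clear(e), holding(a), ontable(e)}

== RESULT ==
["clear(b)", "clear(e)", "holding(a)", "ontable(e)"]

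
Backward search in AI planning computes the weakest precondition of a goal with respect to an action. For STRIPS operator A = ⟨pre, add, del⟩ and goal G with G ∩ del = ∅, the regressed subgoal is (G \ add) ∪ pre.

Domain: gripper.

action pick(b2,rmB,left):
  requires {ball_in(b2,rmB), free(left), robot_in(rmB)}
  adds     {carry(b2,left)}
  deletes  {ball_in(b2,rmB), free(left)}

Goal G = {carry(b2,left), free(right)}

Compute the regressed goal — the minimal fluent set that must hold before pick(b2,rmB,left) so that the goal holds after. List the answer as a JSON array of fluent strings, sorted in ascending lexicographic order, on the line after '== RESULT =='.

Compute (G \ add) ∪ pre:
  G ∩ del = {}  (empty — regression defined)
  G \ add = {carry(b2,left), free(right)} \ {carry(b2,left)} = {free(right)}
  ∪ pre   = {free(right)} ∪ {ball_in(b2,rmB), free(left), robot_in(rmB)}
          = {ball_in(b2,rmB), free(left), free(right), robot_in(rmB)}

== RESULT ==
["ball_in(b2,rmB)", "free(left)", "free(right)", "robot_in(rmB)"]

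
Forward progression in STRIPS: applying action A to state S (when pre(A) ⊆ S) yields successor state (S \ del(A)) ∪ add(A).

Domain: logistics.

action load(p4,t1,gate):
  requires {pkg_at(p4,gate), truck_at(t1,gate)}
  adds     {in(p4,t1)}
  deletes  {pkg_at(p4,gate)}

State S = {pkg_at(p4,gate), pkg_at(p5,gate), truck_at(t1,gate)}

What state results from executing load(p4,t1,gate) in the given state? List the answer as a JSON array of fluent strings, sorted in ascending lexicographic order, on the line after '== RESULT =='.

Progress:
  pre ⊆ S: {pkg_at(p4,gate), truck_at(t1,gate)} ⊆ S  — applicable
  S \ del = {pkg_at(p5,gate), truck_at(t1,gate)}
  ∪ add   = {in(p4,t1), pkg_at(p5,gate), truck_at(t1,gate)}

== RESULT ==
["in(p4,t1)", "pkg_at(p5,gate)", "truck_at(t1,gate)"]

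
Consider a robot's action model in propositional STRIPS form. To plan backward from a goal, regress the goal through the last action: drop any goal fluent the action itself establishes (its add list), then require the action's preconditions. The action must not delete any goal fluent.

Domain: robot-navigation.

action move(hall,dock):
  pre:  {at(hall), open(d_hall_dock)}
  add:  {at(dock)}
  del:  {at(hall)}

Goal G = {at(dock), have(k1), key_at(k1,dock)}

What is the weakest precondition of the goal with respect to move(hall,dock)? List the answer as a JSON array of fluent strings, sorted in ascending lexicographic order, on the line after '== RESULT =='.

Compute (G \ add) ∪ pre:
  G ∩ del = {}  (empty — regression defined)
  G \ add = {at(dock), have(k1), key_at(k1,dock)} \ {at(dock)} = {have(k1), key_at(k1,dock)}
  ∪ pre   = {have(k1), key_at(k1,dock)} ∪ {at(hall), open(d_hall_dock)}
          = {at(hall), have(k1), key_at(k1,dock), open(d_hall_dock)}

== RESULT ==
["at(hall)", "have(k1)", "key_at(k1,dock)", "open(d_hall_dock)"]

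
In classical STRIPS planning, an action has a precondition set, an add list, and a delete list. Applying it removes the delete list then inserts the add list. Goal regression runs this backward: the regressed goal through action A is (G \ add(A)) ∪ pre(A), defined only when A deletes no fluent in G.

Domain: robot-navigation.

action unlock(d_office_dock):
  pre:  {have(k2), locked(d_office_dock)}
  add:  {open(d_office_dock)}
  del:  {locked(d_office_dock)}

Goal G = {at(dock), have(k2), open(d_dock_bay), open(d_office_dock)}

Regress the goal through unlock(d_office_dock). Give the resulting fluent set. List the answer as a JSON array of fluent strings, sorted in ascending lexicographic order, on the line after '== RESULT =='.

Regress:
  G ∩ del = {}  (empty — regression defined)
  G \ add = {at(dock), have(k2), open(d_dock_bay), open(d_office_dock)} \ {open(d_office_dock)} = {at(dock), have(k2), open(d_dock_bay)}
  ∪ pre   = {at(dock), have(k2), open(d_dock_bay)} ∪ {have(k2), locked(d_office_dock)}
          = {at(dock), have(k2), locked(d_office_dock), open(d_dock_bay)}

== RESULT ==
["at(dock)", "have(k2)", "locked(d_office_dock)", "open(d_dock_bay)"]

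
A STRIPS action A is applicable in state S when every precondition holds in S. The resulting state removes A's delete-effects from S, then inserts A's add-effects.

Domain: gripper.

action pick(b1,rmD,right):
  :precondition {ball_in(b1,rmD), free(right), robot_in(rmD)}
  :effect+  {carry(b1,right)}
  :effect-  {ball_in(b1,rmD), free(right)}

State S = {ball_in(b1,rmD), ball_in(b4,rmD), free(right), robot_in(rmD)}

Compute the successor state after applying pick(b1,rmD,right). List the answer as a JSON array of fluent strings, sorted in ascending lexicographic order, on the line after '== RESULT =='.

Compute (S \ del) ∪ add:
  pre ⊆ S: {ball_in(b1,rmD), free(right), robot_in(rmD)} ⊆ S  — applicable
  S \ del = {ball_in(b4,rmD), robot_in(rmD)}
  ∪ add   = {ball_in(b4,rmD), carry(b1,right), robot_in(rmD)}

== RESULT ==
["ball_in(b4,rmD)", "carry(b1,right)", "robot_in(rmD)"]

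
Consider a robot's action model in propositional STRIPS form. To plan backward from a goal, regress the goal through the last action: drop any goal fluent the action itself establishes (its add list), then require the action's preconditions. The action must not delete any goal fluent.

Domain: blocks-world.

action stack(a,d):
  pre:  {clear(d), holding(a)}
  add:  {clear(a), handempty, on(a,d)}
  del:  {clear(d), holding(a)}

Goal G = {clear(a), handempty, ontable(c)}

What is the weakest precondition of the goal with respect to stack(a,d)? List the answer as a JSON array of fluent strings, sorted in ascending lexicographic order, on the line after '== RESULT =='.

Regress:
  G ∩ del = {}  (empty — regression defined)
  G \ add = {clear(a), handempty, ontable(c)} \ {clear(a), handempty, on(a,d)} = {ontable(c)}
  ∪ pre   = {ontable(c)} ∪ {clear(d), holding(a)}
          = {clear(d), holding(a), ontable(c)}

== RESULT ==
["clear(d)", "holding(a)", "ontable(c)"]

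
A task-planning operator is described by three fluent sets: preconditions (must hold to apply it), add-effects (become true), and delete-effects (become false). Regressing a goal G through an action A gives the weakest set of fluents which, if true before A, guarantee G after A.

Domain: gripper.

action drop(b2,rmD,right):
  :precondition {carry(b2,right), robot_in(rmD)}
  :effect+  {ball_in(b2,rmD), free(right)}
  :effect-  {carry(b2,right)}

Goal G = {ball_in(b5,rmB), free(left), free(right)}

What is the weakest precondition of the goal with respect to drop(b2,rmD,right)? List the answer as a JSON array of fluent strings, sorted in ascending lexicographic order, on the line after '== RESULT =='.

Regress:
  G ∩ del = {}  (empty — regression defined)
  G \ add = {ball_in(b5,rmB), free(left), free(right)} \ {ball_in(b2,rmD), free(right)} = {ball_in(b5,rmB), free(left)}
  ∪ pre   = {ball_in(b5,rmB), free(left)} ∪ {carry(b2,right), robot_in(rmD)}
          = {ball_in(b5,rmB), carry(b2,right), free(left), robot_in(rmD)}

== RESULT ==
["ball_in(b5,rmB)", "carry(b2,right)", "free(left)", "robot_in(rmD)"]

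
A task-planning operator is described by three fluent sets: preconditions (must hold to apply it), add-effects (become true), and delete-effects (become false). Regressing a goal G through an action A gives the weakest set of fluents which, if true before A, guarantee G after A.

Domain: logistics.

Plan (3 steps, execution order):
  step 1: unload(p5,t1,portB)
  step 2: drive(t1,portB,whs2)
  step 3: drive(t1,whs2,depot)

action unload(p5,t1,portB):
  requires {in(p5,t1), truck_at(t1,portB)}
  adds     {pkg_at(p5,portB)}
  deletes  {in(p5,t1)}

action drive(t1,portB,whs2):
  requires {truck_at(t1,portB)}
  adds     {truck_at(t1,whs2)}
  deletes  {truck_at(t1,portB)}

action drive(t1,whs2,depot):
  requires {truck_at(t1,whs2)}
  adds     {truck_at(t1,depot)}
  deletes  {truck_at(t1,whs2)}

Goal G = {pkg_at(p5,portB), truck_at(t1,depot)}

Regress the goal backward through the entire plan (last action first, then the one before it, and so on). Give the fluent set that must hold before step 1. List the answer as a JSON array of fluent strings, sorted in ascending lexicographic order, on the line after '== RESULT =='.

Work backward from the goal:
  through step 3 (drive(t1,whs2,depot)): drop {truck_at(t1,depot)}, keep {pkg_at(p5,portB)}, require {truck_at(t1,whs2)}
    → {pkg_at(p5,portB), truck_at(t1,whs2)}
  through step 2 (drive(t1,portB,whs2)): drop {truck_at(t1,whs2)}, keep {pkg_at(p5,portB)}, require {truck_at(t1,portB)}
    → {pkg_at(p5,portB), truck_at(t1,portB)}
  through step 1 (unload(p5,t1,portB)): drop {pkg_at(p5,portB)}, keep {truck_at(t1,portB)}, require {in(p5,t1), truck_at(t1,portB)}
    → {in(p5,t1), truck_at(t1,portB)}

== RESULT ==
["in(p5,t1)", "truck_at(t1,portB)"]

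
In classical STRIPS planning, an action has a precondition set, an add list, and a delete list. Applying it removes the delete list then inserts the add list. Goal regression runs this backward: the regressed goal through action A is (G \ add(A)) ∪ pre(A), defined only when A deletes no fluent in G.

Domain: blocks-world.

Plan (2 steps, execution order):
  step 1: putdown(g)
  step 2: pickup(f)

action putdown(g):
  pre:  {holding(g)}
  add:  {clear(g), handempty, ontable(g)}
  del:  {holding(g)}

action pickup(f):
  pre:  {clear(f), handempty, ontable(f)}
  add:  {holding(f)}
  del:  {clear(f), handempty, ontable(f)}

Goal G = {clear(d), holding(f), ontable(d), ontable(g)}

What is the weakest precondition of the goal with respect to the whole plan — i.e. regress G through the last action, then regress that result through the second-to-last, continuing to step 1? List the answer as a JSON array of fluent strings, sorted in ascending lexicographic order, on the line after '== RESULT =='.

Regress step by step:
  through step 2 (pickup(f)): drop {holding(f)}, keep {clear(d), ontable(d), ontable(g)}, require {clear(f), handempty, ontable(f)}
    → {clear(d), clear(f), handempty, ontable(d), ontable(f), ontable(g)}
  through step 1 (putdown(g)): drop {handempty, ontable(g)}, keep {clear(d), clear(f), ontable(d), ontable(f)}, require {holding(g)}
    → {clear(d), clear(f), holding(g), ontable(d), ontable(f)}

== RESULT ==
["clear(d)", "clear(f)", "holding(g)", "ontable(d)", "ontable(f)"]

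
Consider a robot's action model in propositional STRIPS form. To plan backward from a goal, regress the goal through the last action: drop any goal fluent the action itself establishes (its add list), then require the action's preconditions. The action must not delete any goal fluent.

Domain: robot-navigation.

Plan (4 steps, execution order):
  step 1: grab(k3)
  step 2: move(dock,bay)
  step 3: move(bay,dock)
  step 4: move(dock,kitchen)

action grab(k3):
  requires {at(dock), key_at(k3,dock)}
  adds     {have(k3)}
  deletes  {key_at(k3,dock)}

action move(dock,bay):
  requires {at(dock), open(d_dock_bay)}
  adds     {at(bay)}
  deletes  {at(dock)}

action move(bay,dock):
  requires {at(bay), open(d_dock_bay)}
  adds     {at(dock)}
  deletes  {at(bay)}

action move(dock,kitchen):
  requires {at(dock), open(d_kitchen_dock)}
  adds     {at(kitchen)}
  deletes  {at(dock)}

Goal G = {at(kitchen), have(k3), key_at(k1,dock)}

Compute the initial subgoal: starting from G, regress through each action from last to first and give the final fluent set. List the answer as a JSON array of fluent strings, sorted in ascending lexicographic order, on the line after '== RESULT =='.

Regress step by step:
  through step 4 (move(dock,kitchen)): drop {at(kitchen)}, keep {have(k3), key_at(k1,dock)}, require {at(dock), open(d_kitchen_dock)}
    → {at(dock), have(k3), key_at(k1,dock), open(d_kitchen_dock)}
  through step 3 (move(bay,dock)): drop {at(dock)}, keep {have(k3), key_at(k1,dock), open(d_kitchen_dock)}, require {at(bay), open(d_dock_bay)}
    → {at(bay), have(k3), key_at(k1,dock), open(d_dock_bay), open(d_kitchen_dock)}
  through step 2 (move(dock,bay)): drop {at(bay)}, keep {have(k3), key_at(k1,dock), open(d_dock_bay), open(d_kitchen_dock)}, require {at(dock), open(d_dock_bay)}
    → {at(dock), have(k3), key_at(k1,dock), open(d_dock_bay), open(d_kitchen_dock)}
  through step 1 (grab(k3)): drop {have(k3)}, keep {at(dock), key_at(k1,dock), open(d_dock_bay), open(d_kitchen_dock)}, require {at(dock), key_at(k3,dock)}
    → {at(dock), key_at(k1,dock), key_at(k3,dock), open(d_dock_bay), open(d_kitchen_dock)}

== RESULT ==
["at(dock)", "key_at(k1,dock)", "key_at(k3,dock)", "open(d_dock_bay)", "open(d_kitchen_dock)"]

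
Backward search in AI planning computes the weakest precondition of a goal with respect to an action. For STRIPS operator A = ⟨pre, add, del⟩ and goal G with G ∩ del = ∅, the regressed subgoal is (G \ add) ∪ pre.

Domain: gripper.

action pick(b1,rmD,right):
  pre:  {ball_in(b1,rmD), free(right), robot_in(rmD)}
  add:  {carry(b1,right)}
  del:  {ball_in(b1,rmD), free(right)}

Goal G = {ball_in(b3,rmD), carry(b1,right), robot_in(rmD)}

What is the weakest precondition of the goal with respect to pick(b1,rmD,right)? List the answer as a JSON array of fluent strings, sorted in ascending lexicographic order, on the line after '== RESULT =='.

Regress:
  G ∩ del = {}  (empty — regression defined)
  G \ add = {ball_in(b3,rmD), carry(b1,right), robot_in(rmD)} \ {carry(b1,right)} = {ball_in(b3,rmD), robot_in(rmD)}
  ∪ pre   = {ball_in(b3,rmD), robot_in(rmD)} ∪ {ball_in(b1,rmD), free(right), robot_in(rmD)}
          = {ball_in(b1,rmD), ball_in(b3,rmD), free(right), robot_in(rmD)}

== RESULT ==
["ball_in(b1,rmD)", "ball_in(b3,rmD)", "free(right)", "robot_in(rmD)"]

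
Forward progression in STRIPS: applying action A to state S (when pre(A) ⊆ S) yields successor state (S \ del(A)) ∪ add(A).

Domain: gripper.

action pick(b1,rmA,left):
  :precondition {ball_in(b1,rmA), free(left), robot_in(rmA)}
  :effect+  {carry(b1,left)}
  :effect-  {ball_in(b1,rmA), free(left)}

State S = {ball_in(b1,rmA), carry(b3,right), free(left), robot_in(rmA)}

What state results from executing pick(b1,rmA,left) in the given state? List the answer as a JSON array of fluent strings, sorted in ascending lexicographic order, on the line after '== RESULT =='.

Progress:
  pre ⊆ S: {ball_in(b1,rmA), free(left), robot_in(rmA)} ⊆ S  — applicable
  S \ del = {carry(b3,right), robot_in(rmA)}
  ∪ add   = {carry(b1,left), carry(b3,right), robot_in(rmA)}

== RESULT ==
["carry(b1,left)", "carry(b3,right)", "robot_in(rmA)"]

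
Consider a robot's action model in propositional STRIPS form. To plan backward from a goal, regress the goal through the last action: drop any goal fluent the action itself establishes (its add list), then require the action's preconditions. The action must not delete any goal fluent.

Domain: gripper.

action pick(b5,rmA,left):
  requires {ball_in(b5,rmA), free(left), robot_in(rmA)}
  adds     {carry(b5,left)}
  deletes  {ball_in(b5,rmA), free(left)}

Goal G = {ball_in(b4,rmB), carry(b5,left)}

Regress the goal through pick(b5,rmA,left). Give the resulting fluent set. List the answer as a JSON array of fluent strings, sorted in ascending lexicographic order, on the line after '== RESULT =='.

Regress:
  G ∩ del = {}  (empty — regression defined)
  G \ add = {ball_in(b4,rmB), carry(b5,left)} \ {carry(b5,left)} = {ball_in(b4,rmB)}
  ∪ pre   = {ball_in(b4,rmB)} ∪ {ball_in(b5,rmA), free(left), robot_in(rmA)}
          = {ball_in(b4,rmB), ball_in(b5,rmA), free(left), robot_in(rmA)}

== RESULT ==
["ball_in(b4,rmB)", "ball_in(b5,rmA)", "free(left)", "robot_in(rmA)"]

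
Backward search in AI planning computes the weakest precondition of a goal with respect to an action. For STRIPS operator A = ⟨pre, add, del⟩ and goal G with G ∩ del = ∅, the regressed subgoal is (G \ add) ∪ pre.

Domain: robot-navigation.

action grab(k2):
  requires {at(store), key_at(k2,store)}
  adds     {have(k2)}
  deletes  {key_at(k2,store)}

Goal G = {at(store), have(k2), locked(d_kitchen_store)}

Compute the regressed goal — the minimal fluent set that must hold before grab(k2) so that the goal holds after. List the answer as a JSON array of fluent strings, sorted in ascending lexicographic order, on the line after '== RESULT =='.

Compute (G \ add) ∪ pre:
  G ∩ del = {}  (empty — regression defined)
  G \ add = {at(store), have(k2), locked(d_kitchen_store)} \ {have(k2)} = {at(store), locked(d_kitchen_store)}
  ∪ pre   = {at(store), locked(d_kitchen_store)} ∪ {at(store), key_at(k2,store)}
          = {at(store), key_at(k2,store), locked(d_kitchen_store)}

== RESULT ==
["at(store)", "key_at(k2,store)", "locked(d_kitchen_store)"]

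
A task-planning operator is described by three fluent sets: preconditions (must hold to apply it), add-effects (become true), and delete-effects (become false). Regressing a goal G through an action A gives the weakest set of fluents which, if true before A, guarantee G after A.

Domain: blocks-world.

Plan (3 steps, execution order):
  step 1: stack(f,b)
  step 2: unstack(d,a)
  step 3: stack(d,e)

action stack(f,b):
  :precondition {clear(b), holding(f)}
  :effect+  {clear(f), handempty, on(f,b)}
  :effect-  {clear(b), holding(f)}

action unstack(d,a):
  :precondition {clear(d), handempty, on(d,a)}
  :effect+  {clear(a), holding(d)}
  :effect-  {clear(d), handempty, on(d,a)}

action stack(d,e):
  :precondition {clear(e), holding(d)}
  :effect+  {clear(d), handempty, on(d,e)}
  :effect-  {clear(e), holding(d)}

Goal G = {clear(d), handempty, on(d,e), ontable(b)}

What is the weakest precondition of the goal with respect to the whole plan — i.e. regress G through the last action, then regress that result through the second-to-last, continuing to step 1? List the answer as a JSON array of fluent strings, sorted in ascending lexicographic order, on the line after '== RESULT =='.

Work backward from the goal:
  through step 3 (stack(d,e)): drop {clear(d), handempty, on(d,e)}, keep {ontable(b)}, require {clear(e), holding(d)}
    → {clear(e), holding(d), ontable(b)}
  through step 2 (unstack(d,a)): drop {holding(d)}, keep {clear(e), ontable(b)}, require {clear(d), handempty, on(d,a)}
    → {clear(d), clear(e), handempty, on(d,a), ontable(b)}
  through step 1 (stack(f,b)): drop {handempty}, keep {clear(d), clear(e), on(d,a), ontable(b)}, require {clear(b), holding(f)}
    → {clear(b), clear(d), clear(e), holding(f), on(d,a), ontable(b)}

== RESULT ==
["clear(b)", "clear(d)", "clear(e)", "holding(f)", "on(d,a)", "ontable(b)"]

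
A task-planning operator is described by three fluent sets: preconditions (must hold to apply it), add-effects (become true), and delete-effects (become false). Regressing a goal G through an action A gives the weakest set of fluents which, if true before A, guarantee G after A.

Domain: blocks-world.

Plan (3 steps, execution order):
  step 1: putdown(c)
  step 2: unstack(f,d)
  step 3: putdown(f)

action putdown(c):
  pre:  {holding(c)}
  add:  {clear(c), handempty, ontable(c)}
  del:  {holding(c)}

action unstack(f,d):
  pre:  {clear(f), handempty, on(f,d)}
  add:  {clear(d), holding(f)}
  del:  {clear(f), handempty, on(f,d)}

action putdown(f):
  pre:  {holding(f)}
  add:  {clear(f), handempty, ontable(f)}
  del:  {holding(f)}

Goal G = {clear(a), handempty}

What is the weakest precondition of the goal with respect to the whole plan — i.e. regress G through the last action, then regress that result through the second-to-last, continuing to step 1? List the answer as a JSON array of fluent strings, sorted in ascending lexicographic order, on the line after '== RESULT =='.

Regress step by step:
  through step 3 (putdown(f)): drop {handempty}, keep {clear(a)}, require {holding(f)}
    → {clear(a), holding(f)}
  through step 2 (unstack(f,d)): drop {holding(f)}, keep {clear(a)}, require {clear(f), handempty, on(f,d)}
    → {clear(a), clear(f), handempty, on(f,d)}
  through step 1 (putdown(c)): drop {handempty}, keep {clear(a), clear(f), on(f,d)}, require {holding(c)}
    → {clear(a), clear(f), holding(c), on(f,d)}

== RESULT ==
["clear(a)", "clear(f)", "holding(c)", "on(f,d)"]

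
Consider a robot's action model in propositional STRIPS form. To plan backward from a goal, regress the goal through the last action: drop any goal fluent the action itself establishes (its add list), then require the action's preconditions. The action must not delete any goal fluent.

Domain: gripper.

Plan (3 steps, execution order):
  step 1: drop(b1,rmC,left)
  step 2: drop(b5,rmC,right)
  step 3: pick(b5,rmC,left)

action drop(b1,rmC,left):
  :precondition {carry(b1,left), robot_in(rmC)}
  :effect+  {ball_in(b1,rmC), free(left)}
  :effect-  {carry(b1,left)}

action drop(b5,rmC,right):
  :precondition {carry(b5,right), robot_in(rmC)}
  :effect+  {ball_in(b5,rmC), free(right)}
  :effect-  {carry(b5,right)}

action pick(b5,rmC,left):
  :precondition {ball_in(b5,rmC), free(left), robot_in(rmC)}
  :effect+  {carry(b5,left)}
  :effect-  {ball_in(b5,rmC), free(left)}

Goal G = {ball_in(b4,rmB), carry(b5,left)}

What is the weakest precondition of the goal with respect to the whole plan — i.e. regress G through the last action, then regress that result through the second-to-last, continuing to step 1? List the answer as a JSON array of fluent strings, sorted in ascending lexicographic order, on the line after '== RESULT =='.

Regress step by step:
  through step 3 (pick(b5,rmC,left)): drop {carry(b5,left)}, keep {ball_in(b4,rmB)}, require {ball_in(b5,rmC), free(left), robot_in(rmC)}
    → {ball_in(b4,rmB), ball_in(b5,rmC), free(left), robot_in(rmC)}
  through step 2 (drop(b5,rmC,right)): drop {ball_in(b5,rmC)}, keep {ball_in(b4,rmB), free(left), robot_in(rmC)}, require {carry(b5,right), robot_in(rmC)}
    → {ball_in(b4,rmB), carry(b5,right), free(left), robot_in(rmC)}
  through step 1 (drop(b1,rmC,left)): drop {free(left)}, keep {ball_in(b4,rmB), carry(b5,right), robot_in(rmC)}, require {carry(b1,left), robot_in(rmC)}
    → {ball_in(b4,rmB), carry(b1,left), carry(b5,right), robot_in(rmC)}

== RESULT ==
["ball_in(b4,rmB)", "carry(b1,left)", "carry(b5,right)", "robot_in(rmC)"]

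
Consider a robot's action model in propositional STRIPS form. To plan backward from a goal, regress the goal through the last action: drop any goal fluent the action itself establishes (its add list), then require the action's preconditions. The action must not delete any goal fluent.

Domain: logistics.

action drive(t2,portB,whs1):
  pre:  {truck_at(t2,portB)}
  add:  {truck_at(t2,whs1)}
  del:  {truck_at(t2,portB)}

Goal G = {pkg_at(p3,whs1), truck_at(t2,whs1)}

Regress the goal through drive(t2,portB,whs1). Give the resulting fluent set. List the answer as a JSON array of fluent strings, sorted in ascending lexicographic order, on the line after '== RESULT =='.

Compute (G \ add) ∪ pre:
  G ∩ del = {}  (empty — regression defined)
  G \ add = {pkg_at(p3,whs1), truck_at(t2,whs1)} \ {truck_at(t2,whs1)} = {pkg_at(p3,whs1)}
  ∪ pre   = {pkg_at(p3,whs1)} ∪ {truck_at(t2,portB)}
          = {pkg_at(p3,whs1), truck_at(t2,portB)}

== RESULT ==
["pkg_at(p3,whs1)", "truck_at(t2,portB)"]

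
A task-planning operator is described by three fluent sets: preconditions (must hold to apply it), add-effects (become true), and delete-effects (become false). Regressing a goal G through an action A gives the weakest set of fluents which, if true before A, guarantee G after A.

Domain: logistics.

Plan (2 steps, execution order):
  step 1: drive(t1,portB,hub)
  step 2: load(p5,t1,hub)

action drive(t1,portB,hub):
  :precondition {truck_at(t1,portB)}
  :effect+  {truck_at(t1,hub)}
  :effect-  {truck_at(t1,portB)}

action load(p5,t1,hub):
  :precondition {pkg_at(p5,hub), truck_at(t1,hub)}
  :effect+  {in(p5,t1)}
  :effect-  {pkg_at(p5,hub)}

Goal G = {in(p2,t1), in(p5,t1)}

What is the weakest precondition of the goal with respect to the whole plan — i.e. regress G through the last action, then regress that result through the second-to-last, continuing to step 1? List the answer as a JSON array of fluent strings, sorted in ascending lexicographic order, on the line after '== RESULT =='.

Regress step by step:
  through step 2 (load(p5,t1,hub)): drop {in(p5,t1)}, keep {in(p2,t1)}, require {pkg_at(p5,hub), truck_at(t1,hub)}
    → {in(p2,t1), pkg_at(p5,hub), truck_at(t1,hub)}
  through step 1 (drive(t1,portB,hub)): drop {truck_at(t1,hub)}, keep {in(p2,t1), pkg_at(p5,hub)}, require {truck_at(t1,portB)}
    → {in(p2,t1), pkg_at(p5,hub), truck_at(t1,portB)}

== RESULT ==
["in(p2,t1)", "pkg_at(p5,hub)", "truck_at(t1,portB)"]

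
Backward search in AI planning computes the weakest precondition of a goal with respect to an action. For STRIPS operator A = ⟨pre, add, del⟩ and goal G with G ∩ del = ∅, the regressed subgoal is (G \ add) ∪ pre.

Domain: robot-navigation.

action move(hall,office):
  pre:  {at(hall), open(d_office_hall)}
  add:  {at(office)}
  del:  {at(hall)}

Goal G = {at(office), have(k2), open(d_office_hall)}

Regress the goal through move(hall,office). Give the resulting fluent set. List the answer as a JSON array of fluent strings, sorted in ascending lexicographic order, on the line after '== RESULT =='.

Regress:
  G ∩ del = {}  (empty — regression defined)
  G \ add = {at(office), have(k2), open(d_office_hall)} \ {at(office)} = {have(k2), open(d_office_hall)}
  ∪ pre   = {have(k2), open(d_office_hall)} ∪ {at(hall), open(d_office_hall)}
          = {at(hall), have(k2), open(d_office_hall)}

== RESULT ==
["at(hall)", "have(k2)", "open(d_office_hall)"]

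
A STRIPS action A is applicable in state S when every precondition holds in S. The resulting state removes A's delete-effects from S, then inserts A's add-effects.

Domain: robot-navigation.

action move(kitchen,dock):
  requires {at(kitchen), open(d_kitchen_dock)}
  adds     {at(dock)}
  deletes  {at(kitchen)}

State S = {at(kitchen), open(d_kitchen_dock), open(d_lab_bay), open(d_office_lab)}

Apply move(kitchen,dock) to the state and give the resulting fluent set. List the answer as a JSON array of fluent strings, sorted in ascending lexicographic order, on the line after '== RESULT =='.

Compute (S \ del) ∪ add:
  pre ⊆ S: {at(kitchen), open(d_kitchen_dock)} ⊆ S  — applicable
  S \ del = {open(d_kitchen_dock), open(d_lab_bay), open(d_office_lab)}
  ∪ add   = {at(dock), open(d_kitchen_dock), open(d_lab_bay), open(d_office_lab)}

== RESULT ==
["at(dock)", "open(d_kitchen_dock)", "open(d_lab_bay)", "open(d_office_lab)"]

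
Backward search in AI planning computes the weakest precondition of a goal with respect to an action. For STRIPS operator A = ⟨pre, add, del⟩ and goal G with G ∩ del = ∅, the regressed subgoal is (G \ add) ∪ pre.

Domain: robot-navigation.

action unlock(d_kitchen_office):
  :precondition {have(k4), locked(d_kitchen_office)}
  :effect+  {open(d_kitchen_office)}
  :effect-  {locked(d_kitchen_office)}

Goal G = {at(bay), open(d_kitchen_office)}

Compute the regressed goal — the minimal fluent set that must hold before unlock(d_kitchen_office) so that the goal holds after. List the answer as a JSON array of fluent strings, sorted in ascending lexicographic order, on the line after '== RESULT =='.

Regress:
  G ∩ del = {}  (empty — regression defined)
  G \ add = {at(bay), open(d_kitchen_office)} \ {open(d_kitchen_office)} = {at(bay)}
  ∪ pre   = {at(bay)} ∪ {have(k4), locked(d_kitchen_office)}
          = {at(bay), have(k4), locked(d_kitchen_office)}

== RESULT ==
["at(bay)", "have(k4)", "locked(d_kitchen_office)"]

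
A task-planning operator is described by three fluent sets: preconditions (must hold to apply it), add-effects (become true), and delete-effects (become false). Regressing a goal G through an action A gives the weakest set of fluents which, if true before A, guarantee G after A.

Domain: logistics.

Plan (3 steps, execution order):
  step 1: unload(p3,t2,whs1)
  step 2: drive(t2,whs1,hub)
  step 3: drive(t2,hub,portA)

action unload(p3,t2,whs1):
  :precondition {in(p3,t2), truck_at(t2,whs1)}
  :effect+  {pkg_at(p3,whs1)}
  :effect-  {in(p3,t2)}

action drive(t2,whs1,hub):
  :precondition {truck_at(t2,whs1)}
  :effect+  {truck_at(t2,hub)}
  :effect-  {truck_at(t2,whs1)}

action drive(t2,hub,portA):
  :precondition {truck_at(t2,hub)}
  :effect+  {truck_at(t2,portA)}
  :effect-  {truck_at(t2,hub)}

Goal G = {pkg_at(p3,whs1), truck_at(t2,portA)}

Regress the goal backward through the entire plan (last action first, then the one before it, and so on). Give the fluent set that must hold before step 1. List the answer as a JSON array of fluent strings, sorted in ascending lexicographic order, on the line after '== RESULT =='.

Regress step by step:
  through step 3 (drive(t2,hub,portA)): drop {truck_at(t2,portA)}, keep {pkg_at(p3,whs1)}, require {truck_at(t2,hub)}
    → {pkg_at(p3,whs1), truck_at(t2,hub)}
  through step 2 (drive(t2,whs1,hub)): drop {truck_at(t2,hub)}, keep {pkg_at(p3,whs1)}, require {truck_at(t2,whs1)}
    → {pkg_at(p3,whs1), truck_at(t2,whs1)}
  through step 1 (unload(p3,t2,whs1)): drop {pkg_at(p3,whs1)}, keep {truck_at(t2,whs1)}, require {in(p3,t2), truck_at(t2,whs1)}
    → {in(p3,t2), truck_at(t2,whs1)}

== RESULT ==
["in(p3,t2)", "truck_at(t2,whs1)"]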